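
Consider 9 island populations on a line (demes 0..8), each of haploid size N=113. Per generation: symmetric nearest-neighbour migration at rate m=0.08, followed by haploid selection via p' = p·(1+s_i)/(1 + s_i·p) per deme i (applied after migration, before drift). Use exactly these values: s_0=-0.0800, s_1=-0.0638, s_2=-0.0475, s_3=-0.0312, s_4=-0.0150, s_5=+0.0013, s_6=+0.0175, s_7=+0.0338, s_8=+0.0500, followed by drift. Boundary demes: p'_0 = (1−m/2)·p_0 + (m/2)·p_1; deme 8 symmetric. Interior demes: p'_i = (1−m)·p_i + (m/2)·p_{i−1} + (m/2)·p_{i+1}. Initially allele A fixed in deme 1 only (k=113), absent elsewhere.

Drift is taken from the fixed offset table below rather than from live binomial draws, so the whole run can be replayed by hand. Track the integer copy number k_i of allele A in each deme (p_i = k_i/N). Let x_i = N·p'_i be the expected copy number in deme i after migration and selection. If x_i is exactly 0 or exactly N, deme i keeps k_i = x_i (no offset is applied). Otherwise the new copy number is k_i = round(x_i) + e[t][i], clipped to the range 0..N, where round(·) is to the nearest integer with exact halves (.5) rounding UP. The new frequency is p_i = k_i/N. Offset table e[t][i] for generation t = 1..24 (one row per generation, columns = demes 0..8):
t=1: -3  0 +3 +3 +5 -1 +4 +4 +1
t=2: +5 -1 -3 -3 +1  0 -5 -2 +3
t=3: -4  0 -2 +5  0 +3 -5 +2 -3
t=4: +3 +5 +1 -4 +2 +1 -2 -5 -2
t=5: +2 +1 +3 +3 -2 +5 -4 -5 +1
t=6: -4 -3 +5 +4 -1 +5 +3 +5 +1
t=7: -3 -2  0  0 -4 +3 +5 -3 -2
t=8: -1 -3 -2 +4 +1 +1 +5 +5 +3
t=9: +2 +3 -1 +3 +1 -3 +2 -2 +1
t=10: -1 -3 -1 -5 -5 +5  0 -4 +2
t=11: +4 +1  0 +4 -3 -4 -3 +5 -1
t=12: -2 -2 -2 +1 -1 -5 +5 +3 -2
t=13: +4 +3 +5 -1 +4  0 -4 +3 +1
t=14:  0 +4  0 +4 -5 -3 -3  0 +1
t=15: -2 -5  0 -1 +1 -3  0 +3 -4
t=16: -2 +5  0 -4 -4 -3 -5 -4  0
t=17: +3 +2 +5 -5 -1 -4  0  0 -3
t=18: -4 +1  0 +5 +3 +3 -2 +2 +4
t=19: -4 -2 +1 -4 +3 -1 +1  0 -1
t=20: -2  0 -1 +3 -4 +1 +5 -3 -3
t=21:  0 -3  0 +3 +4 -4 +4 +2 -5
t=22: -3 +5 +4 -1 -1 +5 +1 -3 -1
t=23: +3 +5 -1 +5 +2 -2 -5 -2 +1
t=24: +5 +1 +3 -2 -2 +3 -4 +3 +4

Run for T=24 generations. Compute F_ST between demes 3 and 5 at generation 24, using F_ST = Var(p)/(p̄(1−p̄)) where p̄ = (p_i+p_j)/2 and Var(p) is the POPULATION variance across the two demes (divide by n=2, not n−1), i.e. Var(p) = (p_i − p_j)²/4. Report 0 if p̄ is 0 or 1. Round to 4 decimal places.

t=0: k=[0 113 0 0 0 0 0 0 0]
t=1: x=[4.1717 103.3963 4.3135 0.0000 0.0000 0.0000 0.0000 0.0000 0.0000] k=[1 103 7 0 0 0 0 0 0]
t=2: x=[4.6905 94.0634 10.1032 0.2713 0.0000 0.0000 0.0000 0.0000 0.0000] k=[10 93 7 0 0 0 0 0 0]
t=3: x=[12.3711 84.8703 9.7189 0.2713 0.0000 0.0000 0.0000 0.0000 0.0000] k=[8 85 8 5 0 0 0 0 0]
t=4: x=[10.2742 77.2486 10.4877 4.7730 0.1970 0.0000 0.0000 0.0000 0.0000] k=[13 82 11 1 2 0 0 0 0]
t=5: x=[14.6628 74.7501 12.8743 1.3956 1.8523 0.0801 0.0000 0.0000 0.0000] k=[17 76 16 4 0 5 0 0 0]
t=6: x=[18.0587 69.4899 17.1984 4.1902 0.3546 4.6057 0.2035 0.0000 0.0000] k=[14 66 22 8 0 10 3 0 0]
t=7: x=[14.9640 60.3108 22.3156 8.0011 0.7093 9.3311 3.2137 0.1241 0.0000] k=[12 58 22 8 0 12 8 0 0]
t=8: x=[12.8588 52.8620 22.0048 8.0011 0.7881 11.3733 7.9675 0.3308 0.0000] k=[12 50 20 12 2 12 13 5 0]
t=9: x=[12.5586 45.4775 20.0643 11.5862 2.7590 11.6536 12.8361 5.2850 0.2100] k=[15 48 19 15 4 9 15 3 1]
t=10: x=[15.1899 43.7400 19.2115 14.3189 4.5732 9.0508 14.4978 3.5113 1.1335] k=[14 41 18 9 0 14 14 0 3]
t=11: x=[14.0233 37.3339 17.8174 8.7409 0.9063 13.4554 13.6468 0.7028 3.0202] k=[18 38 18 13 0 9 11 6 2]
t=12: x=[17.5293 34.7927 17.8561 12.3275 0.8669 8.7305 10.8895 6.2329 2.2658] k=[16 33 16 13 0 4 16 9 0]
t=13: x=[15.5290 30.1601 15.8840 12.2495 0.6699 4.3254 15.4702 9.1970 0.3779] k=[20 33 21 11 5 4 11 12 1]
t=14: x=[19.1567 30.5096 20.2582 10.8452 5.1255 4.3254 10.9301 11.8685 1.5110] k=[19 35 20 15 0 1 8 12 3]
t=15: x=[18.3236 32.2203 19.5991 14.2017 0.6305 1.2416 8.0081 11.8274 3.5228] k=[16 27 20 13 2 0 8 15 0]
t=16: x=[15.3029 24.9739 19.2115 12.4836 2.3253 0.4005 8.0893 14.5359 0.6298] k=[13 30 19 8 0 0 3 11 1]
t=17: x=[12.7087 27.4856 18.2432 7.8843 0.3152 0.1202 3.2544 10.5949 1.4691] k=[16 29 23 3 0 0 3 11 0]
t=18: x=[15.3783 26.8667 21.5776 3.5688 0.1182 0.1202 3.2544 10.5538 0.4619] k=[11 28 22 9 3 3 1 13 4]
t=19: x=[10.8352 25.7459 20.8789 9.0136 3.1928 2.9237 1.5869 12.5254 4.5692] k=[7 24 22 5 6 2 3 13 4]
t=20: x=[7.1042 22.0466 20.5685 5.5503 5.7174 2.2028 3.4170 12.6076 4.5692] k=[5 22 20 9 2 3 8 10 2]
t=21: x=[5.2467 20.1262 18.8628 8.8967 2.2859 3.1640 8.0081 9.8961 2.4335] k=[5 17 19 12 6 0 12 12 0]
t=22: x=[5.0612 15.6880 17.8948 11.7033 5.9147 0.7209 11.7007 11.8685 0.5039] k=[2 21 22 11 5 6 13 9 0]
t=23: x=[2.5442 19.2060 20.6849 10.8842 5.2044 6.2477 12.7550 9.0736 0.3779] k=[6 24 20 16 7 4 8 7 1]
t=24: x=[6.2120 21.9312 19.2115 15.3741 7.1383 4.2854 7.9269 7.0156 1.3013] k=[11 23 22 13 5 7 4 10 5]

0.0087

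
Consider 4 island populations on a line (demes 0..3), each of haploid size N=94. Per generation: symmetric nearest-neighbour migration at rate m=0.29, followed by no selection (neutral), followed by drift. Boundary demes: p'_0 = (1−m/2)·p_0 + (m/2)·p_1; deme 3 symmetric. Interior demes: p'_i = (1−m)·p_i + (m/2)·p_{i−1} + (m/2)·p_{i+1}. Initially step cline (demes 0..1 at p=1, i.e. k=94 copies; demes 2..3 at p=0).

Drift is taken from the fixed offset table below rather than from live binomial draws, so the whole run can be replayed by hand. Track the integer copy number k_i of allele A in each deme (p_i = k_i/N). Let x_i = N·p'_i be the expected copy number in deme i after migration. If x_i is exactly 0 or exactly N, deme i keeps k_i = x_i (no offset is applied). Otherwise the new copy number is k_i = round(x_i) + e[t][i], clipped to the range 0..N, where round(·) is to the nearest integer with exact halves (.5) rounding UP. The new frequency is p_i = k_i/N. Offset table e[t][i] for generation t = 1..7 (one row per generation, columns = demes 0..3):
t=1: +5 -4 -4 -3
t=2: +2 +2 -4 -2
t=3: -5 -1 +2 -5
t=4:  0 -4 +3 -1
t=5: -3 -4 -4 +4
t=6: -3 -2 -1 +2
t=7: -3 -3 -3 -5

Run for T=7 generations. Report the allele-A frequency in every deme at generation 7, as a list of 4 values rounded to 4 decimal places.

t=0: k=[94 94 0 0]
t=1: x=[94.0000 80.3700 13.6300 0.0000] k=[94 76 10 0]
t=2: x=[91.3900 69.0400 18.1200 1.4500] k=[93 71 14 0]
t=3: x=[89.8100 65.9250 20.2350 2.0300] k=[85 65 22 0]
t=4: x=[82.1000 61.6650 25.0450 3.1900] k=[82 58 28 2]
t=5: x=[78.5200 57.1300 28.5800 5.7700] k=[76 53 25 10]
t=6: x=[72.6650 52.2750 26.8850 12.1750] k=[70 50 26 14]
t=7: x=[67.1000 49.4200 27.7400 15.7400] k=[64 46 25 11]

[0.6809, 0.4894, 0.2660, 0.1170]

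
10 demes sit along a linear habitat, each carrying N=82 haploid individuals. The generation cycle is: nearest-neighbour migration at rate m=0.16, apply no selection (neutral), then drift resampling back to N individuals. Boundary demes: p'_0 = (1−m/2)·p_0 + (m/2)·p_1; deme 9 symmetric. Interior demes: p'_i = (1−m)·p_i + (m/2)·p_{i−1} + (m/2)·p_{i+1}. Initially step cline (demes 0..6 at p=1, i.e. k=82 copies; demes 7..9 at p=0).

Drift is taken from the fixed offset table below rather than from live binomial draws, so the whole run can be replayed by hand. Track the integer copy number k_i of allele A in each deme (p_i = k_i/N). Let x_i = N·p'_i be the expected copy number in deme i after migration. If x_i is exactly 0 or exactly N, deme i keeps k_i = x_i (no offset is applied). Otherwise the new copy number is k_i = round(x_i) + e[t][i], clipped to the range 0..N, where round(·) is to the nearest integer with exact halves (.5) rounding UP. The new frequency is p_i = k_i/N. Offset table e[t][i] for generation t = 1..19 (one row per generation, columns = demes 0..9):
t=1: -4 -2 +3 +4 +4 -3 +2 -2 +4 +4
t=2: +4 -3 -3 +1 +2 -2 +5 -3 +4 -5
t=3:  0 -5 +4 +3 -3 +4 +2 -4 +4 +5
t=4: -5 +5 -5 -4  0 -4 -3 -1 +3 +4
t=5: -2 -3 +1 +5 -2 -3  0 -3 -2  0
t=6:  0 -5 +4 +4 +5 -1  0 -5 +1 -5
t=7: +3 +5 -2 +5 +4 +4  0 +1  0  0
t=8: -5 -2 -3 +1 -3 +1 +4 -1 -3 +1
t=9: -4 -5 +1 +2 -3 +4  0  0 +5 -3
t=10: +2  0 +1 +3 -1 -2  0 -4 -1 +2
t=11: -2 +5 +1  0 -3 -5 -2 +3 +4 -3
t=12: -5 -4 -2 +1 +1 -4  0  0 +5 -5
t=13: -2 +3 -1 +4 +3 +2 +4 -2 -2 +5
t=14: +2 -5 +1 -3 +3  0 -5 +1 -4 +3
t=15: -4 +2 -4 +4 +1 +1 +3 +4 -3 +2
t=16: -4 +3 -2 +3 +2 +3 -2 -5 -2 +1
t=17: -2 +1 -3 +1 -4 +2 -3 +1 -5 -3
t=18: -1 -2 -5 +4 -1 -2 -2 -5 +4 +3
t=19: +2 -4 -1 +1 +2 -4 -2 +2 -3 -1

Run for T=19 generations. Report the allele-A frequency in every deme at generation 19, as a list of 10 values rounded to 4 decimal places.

t=0: k=[82 82 82 82 82 82 82 0 0 0]
t=1: x=[82.0000 82.0000 82.0000 82.0000 82.0000 82.0000 75.4400 6.5600 0.0000 0.0000] k=[82 82 82 82 82 82 77 5 0 0]
t=2: x=[82.0000 82.0000 82.0000 82.0000 82.0000 81.6000 71.6400 10.3600 0.4000 0.0000] k=[82 82 82 82 82 80 77 7 4 0]
t=3: x=[82.0000 82.0000 82.0000 82.0000 81.8400 79.9200 71.6400 12.3600 3.9200 0.3200] k=[82 82 82 82 79 82 74 8 8 5]
t=4: x=[82.0000 82.0000 82.0000 81.7600 79.4800 81.1200 69.3600 13.2800 7.7600 5.2400] k=[82 82 82 78 79 77 66 12 11 9]
t=5: x=[82.0000 82.0000 81.6800 78.4000 78.7600 76.2800 62.5600 16.2400 10.9200 9.1600] k=[82 82 82 82 77 73 63 13 9 9]
t=6: x=[82.0000 82.0000 82.0000 81.6000 77.0800 72.5200 59.8000 16.6800 9.3200 9.0000] k=[82 82 82 82 82 72 60 12 10 4]
t=7: x=[82.0000 82.0000 82.0000 82.0000 81.2000 71.8400 57.1200 15.6800 9.6800 4.4800] k=[82 82 82 82 82 76 57 17 10 4]
t=8: x=[82.0000 82.0000 82.0000 82.0000 81.5200 74.9600 55.3200 19.6400 10.0800 4.4800] k=[82 82 82 82 79 76 59 19 7 5]
t=9: x=[82.0000 82.0000 82.0000 81.7600 79.0000 74.8800 57.1600 21.2400 7.8000 5.1600] k=[82 82 82 82 76 79 57 21 13 2]
t=10: x=[82.0000 82.0000 82.0000 81.5200 76.7200 77.0000 55.8800 23.2400 12.7600 2.8800] k=[82 82 82 82 76 75 56 19 12 5]
t=11: x=[82.0000 82.0000 82.0000 81.5200 76.4000 73.5600 54.5600 21.4000 12.0000 5.5600] k=[82 82 82 82 73 69 53 24 16 3]
t=12: x=[82.0000 82.0000 82.0000 81.2800 73.4000 68.0400 51.9600 25.6800 15.6000 4.0400] k=[82 82 82 82 74 64 52 26 21 0]
t=13: x=[82.0000 82.0000 82.0000 81.3600 73.8400 63.8400 50.8800 27.6800 19.7200 1.6800] k=[82 82 82 82 77 66 55 26 18 7]
t=14: x=[82.0000 82.0000 82.0000 81.6000 76.5200 66.0000 53.5600 27.6800 17.7600 7.8800] k=[82 82 82 79 80 66 49 29 14 11]
t=15: x=[82.0000 82.0000 81.7600 79.3200 78.8000 65.7600 48.7600 29.4000 14.9600 11.2400] k=[82 82 78 82 80 67 52 33 12 13]
t=16: x=[82.0000 81.6800 78.6400 81.5200 79.1200 66.8400 51.6800 32.8400 13.7600 12.9200] k=[82 82 77 82 81 70 50 28 12 14]
t=17: x=[82.0000 81.6000 77.8000 81.5200 80.2000 69.2800 49.8400 28.4800 13.4400 13.8400] k=[82 82 75 82 76 71 47 29 8 11]
t=18: x=[82.0000 81.4400 76.1200 80.9600 76.0800 69.4800 47.4800 28.7600 9.9200 10.7600] k=[82 79 71 82 75 67 45 24 14 14]
t=19: x=[81.7600 78.6000 72.5200 80.5600 74.9200 65.8800 45.0800 24.8800 14.8000 14.0000] k=[82 75 72 82 77 62 43 27 12 13]

[1.0000, 0.9146, 0.8780, 1.0000, 0.9390, 0.7561, 0.5244, 0.3293, 0.1463, 0.1585]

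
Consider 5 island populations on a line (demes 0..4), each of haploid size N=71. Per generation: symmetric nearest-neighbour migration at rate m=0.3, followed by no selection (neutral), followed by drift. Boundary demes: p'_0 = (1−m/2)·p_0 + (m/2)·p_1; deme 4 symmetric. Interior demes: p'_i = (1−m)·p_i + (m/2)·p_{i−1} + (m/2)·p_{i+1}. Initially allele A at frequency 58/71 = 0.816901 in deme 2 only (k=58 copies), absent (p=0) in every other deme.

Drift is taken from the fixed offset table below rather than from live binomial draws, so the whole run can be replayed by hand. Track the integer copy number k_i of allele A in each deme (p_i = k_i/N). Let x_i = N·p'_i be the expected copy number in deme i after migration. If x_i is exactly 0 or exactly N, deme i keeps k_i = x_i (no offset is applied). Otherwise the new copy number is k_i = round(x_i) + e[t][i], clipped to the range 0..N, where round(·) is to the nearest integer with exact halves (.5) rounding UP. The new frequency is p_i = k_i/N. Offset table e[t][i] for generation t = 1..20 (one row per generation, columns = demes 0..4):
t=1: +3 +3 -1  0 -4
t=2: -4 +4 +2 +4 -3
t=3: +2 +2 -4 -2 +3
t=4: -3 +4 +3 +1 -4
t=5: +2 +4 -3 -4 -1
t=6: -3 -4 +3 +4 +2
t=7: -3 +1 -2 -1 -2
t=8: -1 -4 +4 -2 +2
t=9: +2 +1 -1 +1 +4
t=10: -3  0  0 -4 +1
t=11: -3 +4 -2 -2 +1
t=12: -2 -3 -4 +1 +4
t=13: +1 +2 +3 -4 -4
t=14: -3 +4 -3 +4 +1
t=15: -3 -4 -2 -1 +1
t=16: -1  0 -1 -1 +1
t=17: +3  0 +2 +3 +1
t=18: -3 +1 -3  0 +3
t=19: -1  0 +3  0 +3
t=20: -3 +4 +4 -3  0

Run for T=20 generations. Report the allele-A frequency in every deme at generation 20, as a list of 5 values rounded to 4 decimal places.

[0.0282, 0.1690, 0.2113, 0.1549, 0.2535]

t=0: k=[0 0 58 0 0]
t=1: x=[0.0000 8.7000 40.6000 8.7000 0.0000] k=[0 12 40 9 0]
t=2: x=[1.8000 14.4000 31.1500 12.3000 1.3500] k=[0 18 33 16 0]
t=3: x=[2.7000 17.5500 28.2000 16.1500 2.4000] k=[5 20 24 14 5]
t=4: x=[7.2500 18.3500 21.9000 14.1500 6.3500] k=[4 22 25 15 2]
t=5: x=[6.7000 19.7500 23.0500 14.5500 3.9500] k=[9 24 20 11 3]
t=6: x=[11.2500 21.1500 19.2500 11.1500 4.2000] k=[8 17 22 15 6]
t=7: x=[9.3500 16.4000 20.2000 14.7000 7.3500] k=[6 17 18 14 5]
t=8: x=[7.6500 15.5000 17.2500 13.2500 6.3500] k=[7 12 21 11 8]
t=9: x=[7.7500 12.6000 18.1500 12.0500 8.4500] k=[10 14 17 13 12]
t=10: x=[10.6000 13.8500 15.9500 13.4500 12.1500] k=[8 14 16 9 13]
t=11: x=[8.9000 13.4000 14.6500 10.6500 12.4000] k=[6 17 13 9 13]
t=12: x=[7.6500 14.7500 13.0000 10.2000 12.4000] k=[6 12 9 11 16]
t=13: x=[6.9000 10.6500 9.7500 11.4500 15.2500] k=[8 13 13 7 11]
t=14: x=[8.7500 12.2500 12.1000 8.5000 10.4000] k=[6 16 9 13 11]
t=15: x=[7.5000 13.4500 10.6500 12.1000 11.3000] k=[5 9 9 11 12]
t=16: x=[5.6000 8.4000 9.3000 10.8500 11.8500] k=[5 8 8 10 13]
t=17: x=[5.4500 7.5500 8.3000 10.1500 12.5500] k=[8 8 10 13 14]
t=18: x=[8.0000 8.3000 10.1500 12.7000 13.8500] k=[5 9 7 13 17]
t=19: x=[5.6000 8.1000 8.2000 12.7000 16.4000] k=[5 8 11 13 19]
t=20: x=[5.4500 8.0000 10.8500 13.6000 18.1000] k=[2 12 15 11 18]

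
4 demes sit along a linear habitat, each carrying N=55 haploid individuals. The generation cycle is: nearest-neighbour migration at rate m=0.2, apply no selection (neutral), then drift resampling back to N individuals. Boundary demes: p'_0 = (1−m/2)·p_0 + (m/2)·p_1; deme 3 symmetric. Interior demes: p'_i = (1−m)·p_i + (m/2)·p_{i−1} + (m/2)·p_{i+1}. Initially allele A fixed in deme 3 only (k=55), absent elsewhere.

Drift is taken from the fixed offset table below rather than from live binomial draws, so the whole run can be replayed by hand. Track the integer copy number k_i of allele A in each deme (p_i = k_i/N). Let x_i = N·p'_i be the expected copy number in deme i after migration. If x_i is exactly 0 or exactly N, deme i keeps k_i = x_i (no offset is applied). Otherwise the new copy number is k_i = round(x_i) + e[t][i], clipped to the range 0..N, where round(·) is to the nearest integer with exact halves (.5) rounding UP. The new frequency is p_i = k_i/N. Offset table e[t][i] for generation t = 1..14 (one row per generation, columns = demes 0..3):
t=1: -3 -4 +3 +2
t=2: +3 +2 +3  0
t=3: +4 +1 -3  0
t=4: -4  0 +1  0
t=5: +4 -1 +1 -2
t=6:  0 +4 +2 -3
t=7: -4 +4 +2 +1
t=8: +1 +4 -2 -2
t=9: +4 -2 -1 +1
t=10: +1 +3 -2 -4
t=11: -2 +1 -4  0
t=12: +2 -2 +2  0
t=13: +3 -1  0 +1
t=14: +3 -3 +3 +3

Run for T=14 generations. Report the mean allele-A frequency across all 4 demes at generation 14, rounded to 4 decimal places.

t=0: k=[0 0 0 55]
t=1: x=[0.0000 0.0000 5.5000 49.5000] k=[0 0 9 52]
t=2: x=[0.0000 0.9000 12.4000 47.7000] k=[0 3 15 48]
t=3: x=[0.3000 3.9000 17.1000 44.7000] k=[4 5 14 45]
t=4: x=[4.1000 5.8000 16.2000 41.9000] k=[0 6 17 42]
t=5: x=[0.6000 6.5000 18.4000 39.5000] k=[5 6 19 38]
t=6: x=[5.1000 7.2000 19.6000 36.1000] k=[5 11 22 33]
t=7: x=[5.6000 11.5000 22.0000 31.9000] k=[2 16 24 33]
t=8: x=[3.4000 15.4000 24.1000 32.1000] k=[4 19 22 30]
t=9: x=[5.5000 17.8000 22.5000 29.2000] k=[10 16 22 30]
t=10: x=[10.6000 16.0000 22.2000 29.2000] k=[12 19 20 25]
t=11: x=[12.7000 18.4000 20.4000 24.5000] k=[11 19 16 25]
t=12: x=[11.8000 17.9000 17.2000 24.1000] k=[14 16 19 24]
t=13: x=[14.2000 16.1000 19.2000 23.5000] k=[17 15 19 25]
t=14: x=[16.8000 15.6000 19.2000 24.4000] k=[20 13 22 27]

0.3727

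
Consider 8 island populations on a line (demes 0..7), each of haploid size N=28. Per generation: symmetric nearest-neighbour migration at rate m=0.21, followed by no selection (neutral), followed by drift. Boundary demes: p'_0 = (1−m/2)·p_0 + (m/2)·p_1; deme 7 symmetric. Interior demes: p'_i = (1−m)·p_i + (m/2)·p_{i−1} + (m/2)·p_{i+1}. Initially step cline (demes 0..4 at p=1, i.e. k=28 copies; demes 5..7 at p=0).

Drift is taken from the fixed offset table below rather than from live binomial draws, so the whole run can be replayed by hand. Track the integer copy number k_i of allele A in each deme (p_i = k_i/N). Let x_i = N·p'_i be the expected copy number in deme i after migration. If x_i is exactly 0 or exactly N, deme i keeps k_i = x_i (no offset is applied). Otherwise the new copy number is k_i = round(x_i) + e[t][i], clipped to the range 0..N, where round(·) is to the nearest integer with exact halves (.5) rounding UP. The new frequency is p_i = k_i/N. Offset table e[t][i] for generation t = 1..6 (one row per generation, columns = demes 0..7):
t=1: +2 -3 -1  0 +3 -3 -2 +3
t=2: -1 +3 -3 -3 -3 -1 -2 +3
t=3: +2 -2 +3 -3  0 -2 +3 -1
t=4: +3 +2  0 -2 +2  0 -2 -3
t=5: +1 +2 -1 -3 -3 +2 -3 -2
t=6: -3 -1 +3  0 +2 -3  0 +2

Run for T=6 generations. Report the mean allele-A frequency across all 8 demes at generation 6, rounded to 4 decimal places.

t=0: k=[28 28 28 28 28 0 0 0]
t=1: x=[28.0000 28.0000 28.0000 28.0000 25.0600 2.9400 0.0000 0.0000] k=[28 28 28 28 28 0 0 0]
t=2: x=[28.0000 28.0000 28.0000 28.0000 25.0600 2.9400 0.0000 0.0000] k=[28 28 28 28 22 2 0 0]
t=3: x=[28.0000 28.0000 28.0000 27.3700 20.5300 3.8900 0.2100 0.0000] k=[28 28 28 24 21 2 3 0]
t=4: x=[28.0000 28.0000 27.5800 24.1050 19.3200 4.1000 2.5800 0.3150] k=[28 28 28 22 21 4 1 0]
t=5: x=[28.0000 28.0000 27.3700 22.5250 19.3200 5.4700 1.2100 0.1050] k=[28 28 26 20 16 7 0 0]
t=6: x=[28.0000 27.7900 25.5800 20.2100 15.4750 7.2100 0.7350 0.0000] k=[28 27 28 20 17 4 1 0]

0.5580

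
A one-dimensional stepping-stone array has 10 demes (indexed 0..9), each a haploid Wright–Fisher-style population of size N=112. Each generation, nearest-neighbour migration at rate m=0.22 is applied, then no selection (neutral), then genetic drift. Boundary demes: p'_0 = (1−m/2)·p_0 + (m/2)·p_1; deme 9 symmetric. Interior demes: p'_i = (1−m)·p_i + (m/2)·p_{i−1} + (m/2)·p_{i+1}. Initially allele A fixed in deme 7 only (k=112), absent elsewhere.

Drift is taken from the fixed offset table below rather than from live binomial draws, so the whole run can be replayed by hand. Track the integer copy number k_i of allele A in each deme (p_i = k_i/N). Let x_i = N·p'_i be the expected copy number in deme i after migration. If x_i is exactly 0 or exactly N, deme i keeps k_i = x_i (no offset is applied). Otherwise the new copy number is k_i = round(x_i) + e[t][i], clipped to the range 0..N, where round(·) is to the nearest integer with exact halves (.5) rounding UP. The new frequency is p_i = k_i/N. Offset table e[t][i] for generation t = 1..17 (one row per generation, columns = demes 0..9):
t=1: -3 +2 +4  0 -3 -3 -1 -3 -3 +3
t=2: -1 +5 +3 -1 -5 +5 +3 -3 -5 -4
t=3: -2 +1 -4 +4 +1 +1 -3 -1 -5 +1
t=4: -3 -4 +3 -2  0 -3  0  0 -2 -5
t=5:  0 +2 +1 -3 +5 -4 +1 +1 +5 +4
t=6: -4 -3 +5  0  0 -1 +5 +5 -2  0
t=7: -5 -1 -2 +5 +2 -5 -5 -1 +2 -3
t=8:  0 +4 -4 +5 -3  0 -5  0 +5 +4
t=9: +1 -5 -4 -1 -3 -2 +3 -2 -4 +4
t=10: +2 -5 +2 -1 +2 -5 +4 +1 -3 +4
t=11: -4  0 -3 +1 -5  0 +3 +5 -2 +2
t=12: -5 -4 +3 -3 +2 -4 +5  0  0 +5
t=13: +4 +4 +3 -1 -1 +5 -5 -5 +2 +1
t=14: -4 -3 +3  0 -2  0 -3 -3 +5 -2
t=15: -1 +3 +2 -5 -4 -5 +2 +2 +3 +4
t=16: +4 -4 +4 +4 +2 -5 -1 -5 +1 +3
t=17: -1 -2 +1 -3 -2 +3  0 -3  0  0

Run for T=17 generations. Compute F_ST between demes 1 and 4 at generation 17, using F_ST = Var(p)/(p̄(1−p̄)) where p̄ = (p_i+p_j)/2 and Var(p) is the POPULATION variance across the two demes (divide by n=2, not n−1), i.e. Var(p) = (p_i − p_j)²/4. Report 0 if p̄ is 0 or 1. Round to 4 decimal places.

0.0000

t=0: k=[0 0 0 0 0 0 0 112 0 0]
t=1: x=[0.0000 0.0000 0.0000 0.0000 0.0000 0.0000 12.3200 87.3600 12.3200 0.0000] k=[0 0 0 0 0 0 11 84 9 0]
t=2: x=[0.0000 0.0000 0.0000 0.0000 0.0000 1.2100 17.8200 67.7200 16.2600 0.9900] k=[0 0 0 0 0 6 21 65 11 0]
t=3: x=[0.0000 0.0000 0.0000 0.0000 0.6600 6.9900 24.1900 54.2200 15.7300 1.2100] k=[0 0 0 0 2 8 21 53 11 2]
t=4: x=[0.0000 0.0000 0.0000 0.2200 2.4400 8.7700 23.0900 44.8600 14.6300 2.9900] k=[0 0 0 0 2 6 23 45 13 0]
t=5: x=[0.0000 0.0000 0.0000 0.2200 2.2200 7.4300 23.5500 39.0600 15.0900 1.4300] k=[0 0 0 0 7 3 25 40 20 5]
t=6: x=[0.0000 0.0000 0.0000 0.7700 5.7900 5.8600 24.2300 36.1500 20.5500 6.6500] k=[0 0 0 1 6 5 29 41 19 7]
t=7: x=[0.0000 0.0000 0.1100 1.4400 5.3400 7.7500 27.6800 37.2600 20.1000 8.3200] k=[0 0 0 6 7 3 23 36 22 5]
t=8: x=[0.0000 0.0000 0.6600 5.4500 6.4500 5.6400 22.2300 33.0300 21.6700 6.8700] k=[0 0 0 10 3 6 17 33 27 11]
t=9: x=[0.0000 0.0000 1.1000 8.1300 4.1000 6.8800 17.5500 30.5800 25.9000 12.7600] k=[0 0 0 7 1 5 21 29 22 17]
t=10: x=[0.0000 0.0000 0.7700 5.5700 2.1000 6.3200 20.1200 27.3500 22.2200 17.5500] k=[0 0 3 5 4 1 24 28 19 22]
t=11: x=[0.0000 0.3300 2.8900 4.6700 3.7800 3.8600 21.9100 26.5700 20.3200 21.6700] k=[0 0 0 6 0 4 25 32 18 24]
t=12: x=[0.0000 0.0000 0.6600 4.6800 1.1000 5.8700 23.4600 29.6900 20.2000 23.3400] k=[0 0 4 2 3 2 28 30 20 28]
t=13: x=[0.0000 0.4400 3.3400 2.3300 2.7800 4.9700 25.3600 28.6800 21.9800 27.1200] k=[0 4 6 1 2 10 20 24 24 28]
t=14: x=[0.4400 3.7800 5.2300 1.6600 2.7700 10.2200 19.3400 23.5600 24.4400 27.5600] k=[0 1 8 2 1 10 16 21 29 26]
t=15: x=[0.1100 1.6600 6.5700 2.5500 2.1000 9.6700 15.8900 21.3300 27.7900 26.3300] k=[0 5 9 0 0 5 18 23 31 30]
t=16: x=[0.5500 4.8900 7.5700 0.9900 0.5500 5.8800 17.1200 23.3300 30.0100 30.1100] k=[5 1 12 5 3 1 16 18 31 33]
t=17: x=[4.5600 2.6500 10.0200 5.5500 3.0000 2.8700 14.5700 19.2100 29.7900 32.7800] k=[4 1 11 3 1 6 15 16 30 33]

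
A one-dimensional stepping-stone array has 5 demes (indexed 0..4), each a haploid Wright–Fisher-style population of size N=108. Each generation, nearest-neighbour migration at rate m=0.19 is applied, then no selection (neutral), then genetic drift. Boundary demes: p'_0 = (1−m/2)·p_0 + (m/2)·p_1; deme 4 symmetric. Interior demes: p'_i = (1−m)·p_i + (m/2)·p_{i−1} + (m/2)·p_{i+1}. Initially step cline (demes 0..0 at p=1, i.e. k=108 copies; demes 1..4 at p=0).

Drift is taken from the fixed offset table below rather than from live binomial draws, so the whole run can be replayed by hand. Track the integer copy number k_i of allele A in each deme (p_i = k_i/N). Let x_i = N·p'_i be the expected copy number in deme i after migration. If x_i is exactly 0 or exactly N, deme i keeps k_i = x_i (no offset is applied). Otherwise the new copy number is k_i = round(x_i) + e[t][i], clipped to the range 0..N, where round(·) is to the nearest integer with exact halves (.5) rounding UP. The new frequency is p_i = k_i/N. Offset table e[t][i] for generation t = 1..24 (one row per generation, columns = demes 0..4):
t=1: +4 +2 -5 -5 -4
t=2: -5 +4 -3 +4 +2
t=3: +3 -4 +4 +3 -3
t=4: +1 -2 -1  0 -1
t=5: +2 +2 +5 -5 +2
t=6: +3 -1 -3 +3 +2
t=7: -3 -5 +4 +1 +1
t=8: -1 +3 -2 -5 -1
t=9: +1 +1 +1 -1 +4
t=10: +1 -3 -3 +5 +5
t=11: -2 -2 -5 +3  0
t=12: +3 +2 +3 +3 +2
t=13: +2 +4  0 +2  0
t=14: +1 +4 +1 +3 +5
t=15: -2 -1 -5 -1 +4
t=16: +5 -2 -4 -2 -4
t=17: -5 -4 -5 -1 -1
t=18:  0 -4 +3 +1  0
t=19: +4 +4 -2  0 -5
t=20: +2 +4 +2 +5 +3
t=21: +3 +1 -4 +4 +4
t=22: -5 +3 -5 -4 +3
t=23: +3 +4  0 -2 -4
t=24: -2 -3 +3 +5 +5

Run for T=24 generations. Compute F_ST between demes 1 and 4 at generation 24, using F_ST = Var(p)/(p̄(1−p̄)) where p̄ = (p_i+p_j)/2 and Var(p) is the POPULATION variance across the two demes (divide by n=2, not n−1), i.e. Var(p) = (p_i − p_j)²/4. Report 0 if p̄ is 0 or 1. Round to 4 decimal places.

0.0175

t=0: k=[108 0 0 0 0]
t=1: x=[97.7400 10.2600 0.0000 0.0000 0.0000] k=[102 12 0 0 0]
t=2: x=[93.4500 19.4100 1.1400 0.0000 0.0000] k=[88 23 0 0 0]
t=3: x=[81.8250 26.9900 2.1850 0.0000 0.0000] k=[85 23 6 0 0]
t=4: x=[79.1100 27.2750 7.0450 0.5700 0.0000] k=[80 25 6 1 0]
t=5: x=[74.7750 28.4200 7.3300 1.3800 0.0950] k=[77 30 12 0 2]
t=6: x=[72.5350 32.7550 12.5700 1.3300 1.8100] k=[76 32 10 4 4]
t=7: x=[71.8200 34.0900 11.5200 4.5700 4.0000] k=[69 29 16 6 5]
t=8: x=[65.2000 31.5650 16.2850 6.8550 5.0950] k=[64 35 14 2 4]
t=9: x=[61.2450 35.7600 14.8550 3.3300 3.8100] k=[62 37 16 2 8]
t=10: x=[59.6250 37.3800 16.6650 3.9000 7.4300] k=[61 34 14 9 12]
t=11: x=[58.4350 34.6650 15.4250 9.7600 11.7150] k=[56 33 10 13 12]
t=12: x=[53.8150 33.0000 12.4700 12.6200 12.0950] k=[57 35 15 16 14]
t=13: x=[54.9100 35.1900 16.9950 15.7150 14.1900] k=[57 39 17 18 14]
t=14: x=[55.2900 38.6200 19.1850 17.5250 14.3800] k=[56 43 20 21 19]
t=15: x=[54.7650 42.0500 22.2800 20.7150 19.1900] k=[53 41 17 20 23]
t=16: x=[51.8600 39.8600 19.5650 20.0000 22.7150] k=[57 38 16 18 19]
t=17: x=[55.1950 37.7150 18.2800 17.9050 18.9050] k=[50 34 13 17 18]
t=18: x=[48.4800 33.5250 15.3750 16.7150 17.9050] k=[48 30 18 18 18]
t=19: x=[46.2900 30.5700 19.1400 18.0000 18.0000] k=[50 35 17 18 13]
t=20: x=[48.5750 34.7150 18.8050 17.4300 13.4750] k=[51 39 21 22 16]
t=21: x=[49.8600 38.4300 22.8050 21.3350 16.5700] k=[53 39 19 25 21]
t=22: x=[51.6700 38.4300 21.4700 24.0500 21.3800] k=[47 41 16 20 24]
t=23: x=[46.4300 39.1950 18.7550 20.0000 23.6200] k=[49 43 19 18 20]
t=24: x=[48.4300 41.2900 21.1850 18.2850 19.8100] k=[46 38 24 23 25]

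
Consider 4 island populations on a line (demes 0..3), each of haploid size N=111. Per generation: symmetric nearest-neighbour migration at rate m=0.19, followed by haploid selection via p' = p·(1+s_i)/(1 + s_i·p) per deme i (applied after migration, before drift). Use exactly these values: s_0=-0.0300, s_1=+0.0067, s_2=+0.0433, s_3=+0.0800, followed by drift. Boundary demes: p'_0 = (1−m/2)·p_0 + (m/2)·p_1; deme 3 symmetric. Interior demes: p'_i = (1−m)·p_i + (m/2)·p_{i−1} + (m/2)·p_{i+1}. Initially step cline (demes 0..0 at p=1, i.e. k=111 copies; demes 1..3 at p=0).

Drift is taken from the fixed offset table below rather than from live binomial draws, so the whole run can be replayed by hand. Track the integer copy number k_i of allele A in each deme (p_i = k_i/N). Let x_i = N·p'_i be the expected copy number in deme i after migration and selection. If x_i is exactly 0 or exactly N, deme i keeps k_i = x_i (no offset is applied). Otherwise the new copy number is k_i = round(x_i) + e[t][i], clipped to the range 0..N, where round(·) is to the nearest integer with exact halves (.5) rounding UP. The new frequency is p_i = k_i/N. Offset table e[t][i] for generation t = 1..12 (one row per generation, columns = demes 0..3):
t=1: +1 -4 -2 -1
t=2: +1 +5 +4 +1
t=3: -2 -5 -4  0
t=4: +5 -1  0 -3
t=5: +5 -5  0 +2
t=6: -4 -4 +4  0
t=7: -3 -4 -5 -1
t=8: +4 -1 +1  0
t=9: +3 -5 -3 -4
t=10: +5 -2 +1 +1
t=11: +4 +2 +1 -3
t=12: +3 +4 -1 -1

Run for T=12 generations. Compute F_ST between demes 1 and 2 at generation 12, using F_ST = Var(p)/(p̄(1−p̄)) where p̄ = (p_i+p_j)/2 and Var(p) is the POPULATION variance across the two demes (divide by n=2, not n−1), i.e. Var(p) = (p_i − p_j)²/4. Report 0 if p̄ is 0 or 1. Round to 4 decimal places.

t=0: k=[111 0 0 0]
t=1: x=[100.1607 10.6089 0.0000 0.0000] k=[101 7 0 0]
t=2: x=[91.5869 15.3531 0.6936 0.0000] k=[93 20 5 0]
t=3: x=[85.4712 25.6414 6.1933 0.5128] k=[83 21 2 1]
t=4: x=[76.3887 25.2149 3.8650 1.1817] k=[81 24 4 0]
t=5: x=[74.8464 27.6534 5.7466 0.4103] k=[80 23 6 2]
t=6: x=[73.8358 26.9360 7.5270 2.5660] k=[70 23 12 3]
t=7: x=[64.7152 26.5547 12.6576 4.1519] k=[62 23 8 3]
t=8: x=[57.4513 25.4106 9.3050 3.7436] k=[61 24 10 4]
t=9: x=[56.6404 26.3188 11.1790 4.9194] k=[60 21 8 1]
t=10: x=[55.4498 23.5938 8.9113 1.7960] k=[60 22 10 3]
t=11: x=[55.5448 24.5976 10.8841 3.9478] k=[60 27 12 1]
t=12: x=[56.0200 28.8524 12.8540 2.2053] k=[59 33 12 1]

0.0554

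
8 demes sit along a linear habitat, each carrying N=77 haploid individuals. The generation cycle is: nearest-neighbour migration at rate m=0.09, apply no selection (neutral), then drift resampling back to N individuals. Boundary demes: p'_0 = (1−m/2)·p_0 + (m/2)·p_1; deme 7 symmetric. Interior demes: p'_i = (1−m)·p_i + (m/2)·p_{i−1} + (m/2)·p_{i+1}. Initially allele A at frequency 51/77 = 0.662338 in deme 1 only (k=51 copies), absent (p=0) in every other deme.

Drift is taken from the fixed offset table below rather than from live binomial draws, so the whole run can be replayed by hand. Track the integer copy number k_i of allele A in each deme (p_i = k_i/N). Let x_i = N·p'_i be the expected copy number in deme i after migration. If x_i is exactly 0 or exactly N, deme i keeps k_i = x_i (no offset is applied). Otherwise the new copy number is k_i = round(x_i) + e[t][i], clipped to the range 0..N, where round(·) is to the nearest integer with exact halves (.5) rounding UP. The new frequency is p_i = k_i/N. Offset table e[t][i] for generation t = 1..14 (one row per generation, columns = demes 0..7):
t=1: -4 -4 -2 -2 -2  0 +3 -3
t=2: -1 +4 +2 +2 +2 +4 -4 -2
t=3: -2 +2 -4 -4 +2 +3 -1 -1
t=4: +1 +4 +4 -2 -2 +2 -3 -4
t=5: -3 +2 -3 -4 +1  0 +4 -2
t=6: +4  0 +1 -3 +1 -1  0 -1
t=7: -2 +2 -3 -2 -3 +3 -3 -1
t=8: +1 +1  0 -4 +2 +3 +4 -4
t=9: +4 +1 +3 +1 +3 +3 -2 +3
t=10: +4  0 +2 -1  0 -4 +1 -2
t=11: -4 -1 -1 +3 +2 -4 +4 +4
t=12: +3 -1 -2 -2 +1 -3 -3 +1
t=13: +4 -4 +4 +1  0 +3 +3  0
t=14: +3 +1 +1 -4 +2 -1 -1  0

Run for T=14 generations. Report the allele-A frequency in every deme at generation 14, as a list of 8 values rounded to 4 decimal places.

[0.3506, 0.2987, 0.2078, 0.0000, 0.0390, 0.0260, 0.0000, 0.0000]

t=0: k=[0 51 0 0 0 0 0 0]
t=1: x=[2.2950 46.4100 2.2950 0.0000 0.0000 0.0000 0.0000 0.0000] k=[0 42 0 0 0 0 0 0]
t=2: x=[1.8900 38.2200 1.8900 0.0000 0.0000 0.0000 0.0000 0.0000] k=[1 42 4 0 0 0 0 0]
t=3: x=[2.8450 38.4450 5.5300 0.1800 0.0000 0.0000 0.0000 0.0000] k=[1 40 2 0 0 0 0 0]
t=4: x=[2.7550 36.5350 3.6200 0.0900 0.0000 0.0000 0.0000 0.0000] k=[4 41 8 0 0 0 0 0]
t=5: x=[5.6650 37.8500 9.1250 0.3600 0.0000 0.0000 0.0000 0.0000] k=[3 40 6 0 0 0 0 0]
t=6: x=[4.6650 36.8050 7.2600 0.2700 0.0000 0.0000 0.0000 0.0000] k=[9 37 8 0 0 0 0 0]
t=7: x=[10.2600 34.4350 8.9450 0.3600 0.0000 0.0000 0.0000 0.0000] k=[8 36 6 0 0 0 0 0]
t=8: x=[9.2600 33.3900 7.0800 0.2700 0.0000 0.0000 0.0000 0.0000] k=[10 34 7 0 0 0 0 0]
t=9: x=[11.0800 31.7050 7.9000 0.3150 0.0000 0.0000 0.0000 0.0000] k=[15 33 11 1 0 0 0 0]
t=10: x=[15.8100 31.2000 11.5400 1.4050 0.0450 0.0000 0.0000 0.0000] k=[20 31 14 0 0 0 0 0]
t=11: x=[20.4950 29.7400 14.1350 0.6300 0.0000 0.0000 0.0000 0.0000] k=[16 29 13 4 0 0 0 0]
t=12: x=[16.5850 27.6950 13.3150 4.2250 0.1800 0.0000 0.0000 0.0000] k=[20 27 11 2 1 0 0 0]
t=13: x=[20.3150 25.9650 11.3150 2.3600 1.0000 0.0450 0.0000 0.0000] k=[24 22 15 3 1 3 0 0]
t=14: x=[23.9100 21.7750 14.7750 3.4500 1.1800 2.7750 0.1350 0.0000] k=[27 23 16 0 3 2 0 0]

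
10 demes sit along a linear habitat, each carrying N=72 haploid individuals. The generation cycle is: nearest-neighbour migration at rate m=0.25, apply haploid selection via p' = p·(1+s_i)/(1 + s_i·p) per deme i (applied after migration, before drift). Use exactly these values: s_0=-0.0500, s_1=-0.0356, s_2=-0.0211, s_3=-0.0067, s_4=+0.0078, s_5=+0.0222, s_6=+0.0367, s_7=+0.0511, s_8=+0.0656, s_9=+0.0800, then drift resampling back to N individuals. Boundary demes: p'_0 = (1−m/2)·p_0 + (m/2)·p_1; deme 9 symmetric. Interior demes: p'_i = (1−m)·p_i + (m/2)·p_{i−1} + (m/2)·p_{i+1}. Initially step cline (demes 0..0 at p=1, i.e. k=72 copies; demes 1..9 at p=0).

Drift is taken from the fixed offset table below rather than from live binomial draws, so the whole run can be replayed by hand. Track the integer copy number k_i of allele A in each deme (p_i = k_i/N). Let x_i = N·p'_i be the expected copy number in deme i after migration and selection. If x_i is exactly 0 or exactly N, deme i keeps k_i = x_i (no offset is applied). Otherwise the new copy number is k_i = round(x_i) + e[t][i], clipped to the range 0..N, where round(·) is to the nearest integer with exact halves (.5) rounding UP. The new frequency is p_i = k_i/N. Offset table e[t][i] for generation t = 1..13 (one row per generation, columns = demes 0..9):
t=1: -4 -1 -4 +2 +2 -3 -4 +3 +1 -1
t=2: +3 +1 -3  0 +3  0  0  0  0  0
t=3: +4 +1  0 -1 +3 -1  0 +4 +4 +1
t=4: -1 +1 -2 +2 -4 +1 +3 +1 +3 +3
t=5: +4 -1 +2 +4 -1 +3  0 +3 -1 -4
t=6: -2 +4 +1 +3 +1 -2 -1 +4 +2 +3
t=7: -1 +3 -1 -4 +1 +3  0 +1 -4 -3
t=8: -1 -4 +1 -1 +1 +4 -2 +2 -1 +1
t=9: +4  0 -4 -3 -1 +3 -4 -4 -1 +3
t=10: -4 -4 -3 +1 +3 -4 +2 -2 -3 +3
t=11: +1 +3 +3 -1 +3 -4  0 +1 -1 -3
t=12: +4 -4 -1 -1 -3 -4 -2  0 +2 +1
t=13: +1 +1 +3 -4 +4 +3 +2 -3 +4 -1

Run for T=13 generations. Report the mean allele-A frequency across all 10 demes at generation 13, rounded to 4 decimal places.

t=0: k=[72 0 0 0 0 0 0 0 0 0]
t=1: x=[62.5882 8.7184 0.0000 0.0000 0.0000 0.0000 0.0000 0.0000 0.0000 0.0000] k=[59 8 0 0 0 0 0 0 0 0]
t=2: x=[51.8901 12.9847 0.9792 0.0000 0.0000 0.0000 0.0000 0.0000 0.0000 0.0000] k=[55 14 0 0 0 0 0 0 0 0]
t=3: x=[49.0812 16.9017 1.7140 0.0000 0.0000 0.0000 0.0000 0.0000 0.0000 0.0000] k=[53 18 2 0 0 0 0 0 0 0]
t=4: x=[47.8081 19.8496 3.6749 0.2483 0.0000 0.0000 0.0000 0.0000 0.0000 0.0000] k=[47 21 2 2 0 0 0 0 0 0]
t=5: x=[42.8648 21.3269 4.2882 1.7386 0.2519 0.0000 0.0000 0.0000 0.0000 0.0000] k=[47 20 6 6 0 0 0 0 0 0]
t=6: x=[42.7385 21.0806 7.6037 5.2174 0.7558 0.0000 0.0000 0.0000 0.0000 0.0000] k=[41 25 9 8 2 0 0 0 0 0]
t=7: x=[38.0814 24.4118 10.6796 7.3306 2.5188 0.2555 0.0000 0.0000 0.0000 0.0000] k=[37 27 10 3 4 3 0 0 0 0]
t=8: x=[34.8271 25.5247 11.0491 3.9747 3.7777 2.8087 0.3887 0.0000 0.0000 0.0000] k=[34 22 12 3 5 7 0 0 0 0]
t=9: x=[31.5879 21.6966 11.9115 4.3475 5.0363 5.9946 0.9067 0.0000 0.0000 0.0000] k=[36 22 8 1 4 9 0 0 0 0]
t=10: x=[33.3303 21.4501 8.7104 2.2354 4.2812 7.3944 1.1656 0.0000 0.0000 0.0000] k=[29 17 6 3 7 3 3 0 0 0]
t=11: x=[26.6336 16.6564 6.8664 3.8504 6.0429 3.5738 2.7177 0.3941 0.0000 0.0000] k=[28 20 10 3 9 0 3 1 0 0]
t=12: x=[26.1401 19.2347 10.1871 4.5960 7.1750 1.5326 2.4592 1.1815 0.1332 0.0000] k=[30 15 9 4 4 0 0 1 2 0]
t=13: x=[27.2510 15.6759 8.9564 4.5960 3.5260 0.5110 0.1296 1.0504 1.7290 0.2699] k=[28 17 12 1 8 4 2 0 6 0]

0.1083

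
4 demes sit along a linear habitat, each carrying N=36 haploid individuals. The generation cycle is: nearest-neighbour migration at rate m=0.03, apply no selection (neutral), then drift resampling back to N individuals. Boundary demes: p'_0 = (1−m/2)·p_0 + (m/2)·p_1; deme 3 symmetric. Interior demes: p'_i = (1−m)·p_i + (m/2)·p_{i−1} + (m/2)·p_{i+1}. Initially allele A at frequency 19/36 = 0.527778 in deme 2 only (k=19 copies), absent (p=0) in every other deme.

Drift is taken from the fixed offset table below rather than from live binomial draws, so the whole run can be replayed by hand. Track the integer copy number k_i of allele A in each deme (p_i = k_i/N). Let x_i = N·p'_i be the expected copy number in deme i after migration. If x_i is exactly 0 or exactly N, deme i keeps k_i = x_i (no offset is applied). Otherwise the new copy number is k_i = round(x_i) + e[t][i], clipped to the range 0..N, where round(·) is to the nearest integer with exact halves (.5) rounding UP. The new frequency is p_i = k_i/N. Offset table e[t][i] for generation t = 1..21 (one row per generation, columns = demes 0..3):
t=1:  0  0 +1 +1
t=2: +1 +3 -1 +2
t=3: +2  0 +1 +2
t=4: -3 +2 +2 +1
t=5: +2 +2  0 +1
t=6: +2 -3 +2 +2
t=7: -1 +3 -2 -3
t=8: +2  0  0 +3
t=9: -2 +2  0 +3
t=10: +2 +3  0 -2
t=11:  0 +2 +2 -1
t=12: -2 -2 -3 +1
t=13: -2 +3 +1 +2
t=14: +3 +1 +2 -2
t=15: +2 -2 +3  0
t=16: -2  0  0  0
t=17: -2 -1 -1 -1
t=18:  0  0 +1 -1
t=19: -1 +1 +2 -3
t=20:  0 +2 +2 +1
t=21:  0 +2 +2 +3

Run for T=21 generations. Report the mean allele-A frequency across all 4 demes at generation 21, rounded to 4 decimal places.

t=0: k=[0 0 19 0]
t=1: x=[0.0000 0.2850 18.4300 0.2850] k=[0 0 19 1]
t=2: x=[0.0000 0.2850 18.4450 1.2700] k=[0 3 17 3]
t=3: x=[0.0450 3.1650 16.5800 3.2100] k=[2 3 18 5]
t=4: x=[2.0150 3.2100 17.5800 5.1950] k=[0 5 20 6]
t=5: x=[0.0750 5.1500 19.5650 6.2100] k=[2 7 20 7]
t=6: x=[2.0750 7.1200 19.6100 7.1950] k=[4 4 22 9]
t=7: x=[4.0000 4.2700 21.5350 9.1950] k=[3 7 20 6]
t=8: x=[3.0600 7.1350 19.5950 6.2100] k=[5 7 20 9]
t=9: x=[5.0300 7.1650 19.6400 9.1650] k=[3 9 20 12]
t=10: x=[3.0900 9.0750 19.7150 12.1200] k=[5 12 20 10]
t=11: x=[5.1050 12.0150 19.7300 10.1500] k=[5 14 22 9]
t=12: x=[5.1350 13.9850 21.6850 9.1950] k=[3 12 19 10]
t=13: x=[3.1350 11.9700 18.7600 10.1350] k=[1 15 20 12]
t=14: x=[1.2100 14.8650 19.8050 12.1200] k=[4 16 22 10]
t=15: x=[4.1800 15.9100 21.7300 10.1800] k=[6 14 25 10]
t=16: x=[6.1200 14.0450 24.6100 10.2250] k=[4 14 25 10]
t=17: x=[4.1500 14.0150 24.6100 10.2250] k=[2 13 24 9]
t=18: x=[2.1650 13.0000 23.6100 9.2250] k=[2 13 25 8]
t=19: x=[2.1650 13.0150 24.5650 8.2550] k=[1 14 27 5]
t=20: x=[1.1950 14.0000 26.4750 5.3300] k=[1 16 28 6]
t=21: x=[1.2250 15.9550 27.4900 6.3300] k=[1 18 29 9]

0.3958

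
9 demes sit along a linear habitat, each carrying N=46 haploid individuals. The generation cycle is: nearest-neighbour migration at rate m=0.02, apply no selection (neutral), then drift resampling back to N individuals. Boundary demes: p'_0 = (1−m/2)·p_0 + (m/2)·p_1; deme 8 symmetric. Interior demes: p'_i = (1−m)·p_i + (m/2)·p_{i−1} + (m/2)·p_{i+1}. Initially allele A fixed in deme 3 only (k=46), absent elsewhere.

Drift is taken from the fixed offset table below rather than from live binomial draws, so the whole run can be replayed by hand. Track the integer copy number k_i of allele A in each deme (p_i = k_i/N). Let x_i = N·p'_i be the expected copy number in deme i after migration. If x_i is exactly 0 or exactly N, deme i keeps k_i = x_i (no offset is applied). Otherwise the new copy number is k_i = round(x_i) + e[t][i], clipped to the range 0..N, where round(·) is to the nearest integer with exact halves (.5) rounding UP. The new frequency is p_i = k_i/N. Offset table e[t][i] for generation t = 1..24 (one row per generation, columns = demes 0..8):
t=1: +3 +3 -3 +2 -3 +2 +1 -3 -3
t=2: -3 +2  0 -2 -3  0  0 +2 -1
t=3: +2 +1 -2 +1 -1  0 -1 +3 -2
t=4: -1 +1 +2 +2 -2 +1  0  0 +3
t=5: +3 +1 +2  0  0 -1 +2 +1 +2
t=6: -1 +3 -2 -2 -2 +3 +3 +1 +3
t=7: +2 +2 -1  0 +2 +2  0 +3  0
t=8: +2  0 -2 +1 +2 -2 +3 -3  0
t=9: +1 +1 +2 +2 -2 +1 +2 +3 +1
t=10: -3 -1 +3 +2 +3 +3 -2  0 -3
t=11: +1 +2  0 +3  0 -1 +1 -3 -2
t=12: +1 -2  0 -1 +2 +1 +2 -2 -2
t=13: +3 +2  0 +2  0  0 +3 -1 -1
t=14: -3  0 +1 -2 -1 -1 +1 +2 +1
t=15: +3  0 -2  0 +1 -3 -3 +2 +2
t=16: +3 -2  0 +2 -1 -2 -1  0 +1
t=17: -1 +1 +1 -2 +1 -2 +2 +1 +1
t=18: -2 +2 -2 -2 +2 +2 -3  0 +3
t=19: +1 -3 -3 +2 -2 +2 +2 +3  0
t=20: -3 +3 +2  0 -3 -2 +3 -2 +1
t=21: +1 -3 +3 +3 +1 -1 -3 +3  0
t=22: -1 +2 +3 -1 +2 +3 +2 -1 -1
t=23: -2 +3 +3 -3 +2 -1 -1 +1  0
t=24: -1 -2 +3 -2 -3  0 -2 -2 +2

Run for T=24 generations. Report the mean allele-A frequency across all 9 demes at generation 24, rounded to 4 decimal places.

0.1932

t=0: k=[0 0 0 46 0 0 0 0 0]
t=1: x=[0.0000 0.0000 0.4600 45.0800 0.4600 0.0000 0.0000 0.0000 0.0000] k=[0 0 0 46 0 0 0 0 0]
t=2: x=[0.0000 0.0000 0.4600 45.0800 0.4600 0.0000 0.0000 0.0000 0.0000] k=[0 0 0 43 0 0 0 0 0]
t=3: x=[0.0000 0.0000 0.4300 42.1400 0.4300 0.0000 0.0000 0.0000 0.0000] k=[0 0 0 43 0 0 0 0 0]
t=4: x=[0.0000 0.0000 0.4300 42.1400 0.4300 0.0000 0.0000 0.0000 0.0000] k=[0 0 2 44 0 0 0 0 0]
t=5: x=[0.0000 0.0200 2.4000 43.1400 0.4400 0.0000 0.0000 0.0000 0.0000] k=[0 1 4 43 0 0 0 0 0]
t=6: x=[0.0100 1.0200 4.3600 42.1800 0.4300 0.0000 0.0000 0.0000 0.0000] k=[0 4 2 40 0 0 0 0 0]
t=7: x=[0.0400 3.9400 2.4000 39.2200 0.4000 0.0000 0.0000 0.0000 0.0000] k=[2 6 1 39 2 0 0 0 0]
t=8: x=[2.0400 5.9100 1.4300 38.2500 2.3500 0.0200 0.0000 0.0000 0.0000] k=[4 6 0 39 4 0 0 0 0]
t=9: x=[4.0200 5.9200 0.4500 38.2600 4.3100 0.0400 0.0000 0.0000 0.0000] k=[5 7 2 40 2 1 0 0 0]
t=10: x=[5.0200 6.9300 2.4300 39.2400 2.3700 1.0000 0.0100 0.0000 0.0000] k=[2 6 5 41 5 4 0 0 0]
t=11: x=[2.0400 5.9500 5.3700 40.2800 5.3500 3.9700 0.0400 0.0000 0.0000] k=[3 8 5 43 5 3 1 0 0]
t=12: x=[3.0500 7.9200 5.4100 42.2400 5.3600 3.0000 1.0100 0.0100 0.0000] k=[4 6 5 41 7 4 3 0 0]
t=13: x=[4.0200 5.9700 5.3700 40.3000 7.3100 4.0200 2.9800 0.0300 0.0000] k=[7 8 5 42 7 4 6 0 0]
t=14: x=[7.0100 7.9600 5.4000 41.2800 7.3200 4.0500 5.9200 0.0600 0.0000] k=[4 8 6 39 6 3 7 2 0]
t=15: x=[4.0400 7.9400 6.3500 38.3400 6.3000 3.0700 6.9100 2.0300 0.0200] k=[7 8 4 38 7 0 4 4 2]
t=16: x=[7.0100 7.9500 4.3800 37.3500 7.2400 0.1100 3.9600 3.9800 2.0200] k=[10 6 4 39 6 0 3 4 3]
t=17: x=[9.9600 6.0200 4.3700 38.3200 6.2700 0.0900 2.9800 3.9800 3.0100] k=[9 7 5 36 7 0 5 5 4]
t=18: x=[8.9800 7.0000 5.3300 35.4000 7.2200 0.1200 4.9500 4.9900 4.0100] k=[7 9 3 33 9 2 2 5 7]
t=19: x=[7.0200 8.9200 3.3600 32.4600 9.1700 2.0700 2.0300 4.9900 6.9800] k=[8 6 0 34 7 4 4 8 7]
t=20: x=[7.9800 5.9600 0.4000 33.3900 7.2400 4.0300 4.0400 7.9500 7.0100] k=[5 9 2 33 4 2 7 6 8]
t=21: x=[5.0400 8.8900 2.3800 32.4000 4.2700 2.0700 6.9400 6.0300 7.9800] k=[6 6 5 35 5 1 4 9 8]
t=22: x=[6.0000 5.9900 5.3100 34.4000 5.2600 1.0700 4.0200 8.9400 8.0100] k=[5 8 8 33 7 4 6 8 7]
t=23: x=[5.0300 7.9700 8.2500 32.4900 7.2300 4.0500 6.0000 7.9700 7.0100] k=[3 11 11 29 9 3 5 9 7]
t=24: x=[3.0800 10.9200 11.1800 28.6200 9.1400 3.0800 5.0200 8.9400 7.0200] k=[2 9 14 27 6 3 3 7 9]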